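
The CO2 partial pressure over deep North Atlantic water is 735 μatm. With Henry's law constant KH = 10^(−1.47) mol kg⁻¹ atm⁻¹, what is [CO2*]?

KH = 10^(−1.47) = 3.388×10^-2 mol kg⁻¹ atm⁻¹
[CO2*] = KH · pCO2 = 3.388×10^-2 × 735×10^-6 atm = 2.49×10^-5 mol/kg

[CO2*] = 24.9 μmol/kg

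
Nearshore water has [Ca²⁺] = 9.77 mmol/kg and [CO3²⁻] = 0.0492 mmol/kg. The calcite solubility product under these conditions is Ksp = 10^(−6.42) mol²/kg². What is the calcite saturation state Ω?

Ksp = 10^(−6.42) = 3.802×10^-7
Ω = [Ca²⁺][CO3²⁻]/Ksp = (9.77×10^-3)(0.0492×10^-3) / 3.802×10^-7 = 1.26

Ω = 1.26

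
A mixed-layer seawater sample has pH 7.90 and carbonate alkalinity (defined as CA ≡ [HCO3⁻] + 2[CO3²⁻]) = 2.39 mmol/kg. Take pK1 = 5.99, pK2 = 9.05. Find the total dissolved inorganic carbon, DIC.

CA = [HCO3⁻] + 2[CO3²⁻] = (α₁ + 2α₂)·DIC
At pH 7.90: [H⁺]/K1 = 10^-1.91 = 0.012303, K2/[H⁺] = 10^-1.15 = 0.070795
α₁ = 1/(1 + 0.012303 + 0.070795) = 1/1.0831 = 0.9233; α₂ = α₁·K2/[H⁺] = 0.06536
α₁ + 2α₂ = 1.0540
DIC = CA / (α₁ + 2α₂) = 2.39 / 1.0540 = 2.27 mmol/kg

DIC = 2.27 mmol/kg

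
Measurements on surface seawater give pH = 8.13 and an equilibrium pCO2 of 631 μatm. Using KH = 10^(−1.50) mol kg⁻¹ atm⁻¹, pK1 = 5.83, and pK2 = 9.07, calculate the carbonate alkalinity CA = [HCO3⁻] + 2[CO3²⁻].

CA = 4.90 mmol/kg

[CO2*] = KH · pCO2 = 10^(−1.50) × 631×10^-6 = 1.995×10^-5 mol/kg
α₀ = 1/(1 + K1/[H⁺] + K1K2/[H⁺]²) = 1/(1 + 10^+2.30 + 10^+1.36) = 0.004476
DIC = [CO2*]/α₀ = 1.995×10^-5 / 0.004476 = 4.458 mmol/kg
CA = (α₁ + 2α₂)·DIC = (0.8930 + 2×0.1025) × 4.458 = 4.90 mmol/kg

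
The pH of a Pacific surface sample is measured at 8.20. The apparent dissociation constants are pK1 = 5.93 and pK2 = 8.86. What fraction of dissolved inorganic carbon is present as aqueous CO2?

α₀ = 0.00439

α₀ = 1 / (1 + K1/[H⁺] + K1K2/[H⁺]²) = 1 / (1 + 10^+2.27 + 10^+1.61)
   = 1 / (1 + 186.21 + 40.738) = 1/227.95 = 0.004387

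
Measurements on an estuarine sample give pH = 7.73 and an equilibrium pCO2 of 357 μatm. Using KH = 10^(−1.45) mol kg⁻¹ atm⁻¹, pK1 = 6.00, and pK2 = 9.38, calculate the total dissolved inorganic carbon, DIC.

[CO2*] = KH · pCO2 = 10^(−1.45) × 357×10^-6 = 1.267×10^-5 mol/kg
α₀ = 1/(1 + K1/[H⁺] + K1K2/[H⁺]²) = 1/(1 + 10^+1.73 + 10^+0.08) = 0.01789
DIC = [CO2*]/α₀ = 1.267×10^-5 / 0.01789 = 0.708 mmol/kg

DIC = 0.708 mmol/kg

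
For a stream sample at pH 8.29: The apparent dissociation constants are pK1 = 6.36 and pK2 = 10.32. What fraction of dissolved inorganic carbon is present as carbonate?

α₂ = 0.00914

α₂ = 1 / (1 + [H⁺]/K2 + [H⁺]²/(K1K2)) = 1 / (1 + 10^+2.03 + 10^+0.10)
   = 1 / (1 + 107.15 + 1.2589) = 1/109.41 = 0.009140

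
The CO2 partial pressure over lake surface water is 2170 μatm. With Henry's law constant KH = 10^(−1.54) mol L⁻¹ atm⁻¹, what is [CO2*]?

KH = 10^(−1.54) = 2.884×10^-2 mol L⁻¹ atm⁻¹
[CO2*] = KH · pCO2 = 2.884×10^-2 × 2170×10^-6 atm = 6.26×10^-5 mol/L

[CO2*] = 62.6 μmol/L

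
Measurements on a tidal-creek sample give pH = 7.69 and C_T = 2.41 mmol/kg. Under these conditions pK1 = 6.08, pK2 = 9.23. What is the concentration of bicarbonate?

[HCO3⁻] = 2.29 mmol/kg

α₁ = 1 / (1 + [H⁺]/K1 + K2/[H⁺]) = 1 / (1 + 10^-1.61 + 10^-1.54)
   = 1 / (1 + 0.024547 + 0.028840) = 1/1.0534 = 0.9493
[HCO3⁻] = α₁ × DIC = 0.9493 × 2.41 = 2.29 mmol/kg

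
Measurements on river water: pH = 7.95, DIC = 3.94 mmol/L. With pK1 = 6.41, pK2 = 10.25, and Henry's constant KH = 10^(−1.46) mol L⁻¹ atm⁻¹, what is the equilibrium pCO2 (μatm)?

α₀ = 1 / (1 + K1/[H⁺] + K1K2/[H⁺]²) = 1 / (1 + 10^+1.54 + 10^-0.76)
   = 1 / (1 + 34.674 + 0.17378) = 1/35.847 = 0.02790
[CO2*] = α₀ × DIC = 0.02790 × 3.94 = 0.1099 mmol/L
pCO2 = [CO2*]/KH = 1.099×10^-4 / 3.467×10^-2 = 3170 μatm

pCO2 = 3170 μatm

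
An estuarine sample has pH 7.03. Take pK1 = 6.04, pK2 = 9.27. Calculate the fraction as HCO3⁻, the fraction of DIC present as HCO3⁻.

α₁ = 1 / (1 + [H⁺]/K1 + K2/[H⁺]) = 1 / (1 + 10^-0.99 + 10^-2.24)
   = 1 / (1 + 0.10233 + 0.0057544) = 1/1.1081 = 0.9025

α₁ = 0.902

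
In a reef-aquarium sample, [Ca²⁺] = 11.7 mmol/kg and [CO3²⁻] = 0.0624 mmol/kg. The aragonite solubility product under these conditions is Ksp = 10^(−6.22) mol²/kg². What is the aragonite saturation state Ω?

Ω = 1.21

Ksp = 10^(−6.22) = 6.026×10^-7
Ω = [Ca²⁺][CO3²⁻]/Ksp = (11.7×10^-3)(0.0624×10^-3) / 6.026×10^-7 = 1.21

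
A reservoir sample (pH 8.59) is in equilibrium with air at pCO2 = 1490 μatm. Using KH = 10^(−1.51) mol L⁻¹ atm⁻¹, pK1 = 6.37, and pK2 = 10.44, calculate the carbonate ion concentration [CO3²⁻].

[CO2*] = KH · pCO2 = 10^(−1.51) × 1490×10^-6 = 4.605×10^-5 mol/L
α₀ = 1/(1 + K1/[H⁺] + K1K2/[H⁺]²) = 1/(1 + 10^+2.22 + 10^+0.37) = 0.005907
DIC = [CO2*]/α₀ = 4.605×10^-5 / 0.005907 = 7.796 mmol/L
[CO3²⁻] = α₂·DIC; α₂ = 0.01385, so [CO3²⁻] = 0.01385 × 7.796 = 0.108 mmol/L

[CO3²⁻] = 0.108 mmol/L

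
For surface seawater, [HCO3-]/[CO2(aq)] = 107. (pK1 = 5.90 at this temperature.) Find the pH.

From K1 = [H⁺][HCO3-]/[CO2(aq)]:  pH = pK1 + log₁₀([HCO3-]/[CO2(aq)])
log₁₀(107) = +2.029
pH = 5.90 + (+2.029) = 7.93

pH = 7.93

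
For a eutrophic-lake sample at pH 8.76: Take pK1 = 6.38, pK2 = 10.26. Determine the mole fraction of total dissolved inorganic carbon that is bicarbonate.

α₁ = 0.965

α₁ = 1 / (1 + [H⁺]/K1 + K2/[H⁺]) = 1 / (1 + 10^-2.38 + 10^-1.50)
   = 1 / (1 + 0.0041687 + 0.031623) = 1/1.0358 = 0.9654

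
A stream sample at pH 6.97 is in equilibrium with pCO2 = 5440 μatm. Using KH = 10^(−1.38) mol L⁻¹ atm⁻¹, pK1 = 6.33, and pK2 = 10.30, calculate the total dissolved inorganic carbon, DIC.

DIC = 1.22 mmol/L

[CO2*] = KH · pCO2 = 10^(−1.38) × 5440×10^-6 = 2.268×10^-4 mol/L
α₀ = 1/(1 + K1/[H⁺] + K1K2/[H⁺]²) = 1/(1 + 10^+0.64 + 10^-2.69) = 0.1863
DIC = [CO2*]/α₀ = 2.268×10^-4 / 0.1863 = 1.22 mmol/L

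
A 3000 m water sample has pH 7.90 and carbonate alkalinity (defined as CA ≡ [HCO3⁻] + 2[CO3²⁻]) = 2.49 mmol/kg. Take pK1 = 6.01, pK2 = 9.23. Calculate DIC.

DIC = 2.41 mmol/kg

CA = [HCO3⁻] + 2[CO3²⁻] = (α₁ + 2α₂)·DIC
At pH 7.90: [H⁺]/K1 = 10^-1.89 = 0.012882, K2/[H⁺] = 10^-1.33 = 0.046774
α₁ = 1/(1 + 0.012882 + 0.046774) = 1/1.0597 = 0.9437; α₂ = α₁·K2/[H⁺] = 0.04414
α₁ + 2α₂ = 1.0320
DIC = CA / (α₁ + 2α₂) = 2.49 / 1.0320 = 2.41 mmol/kg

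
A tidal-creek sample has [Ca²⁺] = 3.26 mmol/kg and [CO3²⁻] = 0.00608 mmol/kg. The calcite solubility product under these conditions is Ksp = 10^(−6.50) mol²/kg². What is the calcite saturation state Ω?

Ksp = 10^(−6.50) = 3.162×10^-7
Ω = [Ca²⁺][CO3²⁻]/Ksp = (3.26×10^-3)(0.00608×10^-3) / 3.162×10^-7 = 0.0627

Ω = 0.0627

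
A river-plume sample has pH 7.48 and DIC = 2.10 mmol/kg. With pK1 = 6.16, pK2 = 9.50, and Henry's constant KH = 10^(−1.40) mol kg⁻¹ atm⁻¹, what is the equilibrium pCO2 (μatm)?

α₀ = 1 / (1 + K1/[H⁺] + K1K2/[H⁺]²) = 1 / (1 + 10^+1.32 + 10^-0.70)
   = 1 / (1 + 20.893 + 0.19953) = 1/22.092 = 0.04526
[CO2*] = α₀ × DIC = 0.04526 × 2.10 = 0.09505 mmol/kg
pCO2 = [CO2*]/KH = 9.505×10^-5 / 3.981×10^-2 = 2390 μatm

pCO2 = 2390 μatm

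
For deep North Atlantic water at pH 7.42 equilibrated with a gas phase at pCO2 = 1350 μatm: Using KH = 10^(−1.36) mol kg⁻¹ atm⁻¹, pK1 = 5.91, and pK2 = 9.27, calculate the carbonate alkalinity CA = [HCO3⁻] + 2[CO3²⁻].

CA = 1.96 mmol/kg

[CO2*] = KH · pCO2 = 10^(−1.36) × 1350×10^-6 = 5.893×10^-5 mol/kg
α₀ = 1/(1 + K1/[H⁺] + K1K2/[H⁺]²) = 1/(1 + 10^+1.51 + 10^-0.34) = 0.02957
DIC = [CO2*]/α₀ = 5.893×10^-5 / 0.02957 = 1.993 mmol/kg
CA = (α₁ + 2α₂)·DIC = (0.9569 + 2×0.01352) × 1.993 = 1.96 mmol/kg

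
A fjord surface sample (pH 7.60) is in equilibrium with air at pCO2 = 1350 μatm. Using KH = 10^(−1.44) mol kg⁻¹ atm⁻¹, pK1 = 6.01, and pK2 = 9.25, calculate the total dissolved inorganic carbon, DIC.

DIC = 2.00 mmol/kg

[CO2*] = KH · pCO2 = 10^(−1.44) × 1350×10^-6 = 4.902×10^-5 mol/kg
α₀ = 1/(1 + K1/[H⁺] + K1K2/[H⁺]²) = 1/(1 + 10^+1.59 + 10^-0.06) = 0.02452
DIC = [CO2*]/α₀ = 4.902×10^-5 / 0.02452 = 2.00 mmol/kg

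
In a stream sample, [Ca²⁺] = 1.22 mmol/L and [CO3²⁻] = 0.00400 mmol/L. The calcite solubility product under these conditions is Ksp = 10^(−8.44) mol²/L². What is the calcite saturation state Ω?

Ω = 1.34

Ksp = 10^(−8.44) = 3.631×10^-9
Ω = [Ca²⁺][CO3²⁻]/Ksp = (1.22×10^-3)(0.00400×10^-3) / 3.631×10^-9 = 1.34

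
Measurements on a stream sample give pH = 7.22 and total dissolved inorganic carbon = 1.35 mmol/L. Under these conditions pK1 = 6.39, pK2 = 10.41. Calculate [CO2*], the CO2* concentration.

α₀ = 1 / (1 + K1/[H⁺] + K1K2/[H⁺]²) = 1 / (1 + 10^+0.83 + 10^-2.36)
   = 1 / (1 + 6.7608 + 0.0043652) = 1/7.7652 = 0.1288
[CO2*] = α₀ × DIC = 0.1288 × 1.35 = 0.174 mmol/L

[CO2*] = 0.174 mmol/L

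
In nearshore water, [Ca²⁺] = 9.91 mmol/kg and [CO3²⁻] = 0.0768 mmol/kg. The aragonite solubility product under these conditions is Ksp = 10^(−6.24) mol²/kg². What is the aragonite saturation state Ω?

Ω = 1.32

Ksp = 10^(−6.24) = 5.754×10^-7
Ω = [Ca²⁺][CO3²⁻]/Ksp = (9.91×10^-3)(0.0768×10^-3) / 5.754×10^-7 = 1.32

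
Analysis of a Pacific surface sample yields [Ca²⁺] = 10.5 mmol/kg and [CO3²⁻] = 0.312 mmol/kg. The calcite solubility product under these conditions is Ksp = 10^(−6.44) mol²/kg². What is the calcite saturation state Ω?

Ω = 9.02

Ksp = 10^(−6.44) = 3.631×10^-7
Ω = [Ca²⁺][CO3²⁻]/Ksp = (10.5×10^-3)(0.312×10^-3) / 3.631×10^-7 = 9.02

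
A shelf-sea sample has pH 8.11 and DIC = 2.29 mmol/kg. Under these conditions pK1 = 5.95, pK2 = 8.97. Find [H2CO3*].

α₀ = 1 / (1 + K1/[H⁺] + K1K2/[H⁺]²) = 1 / (1 + 10^+2.16 + 10^+1.30)
   = 1 / (1 + 144.54 + 19.953) = 1/165.50 = 0.006042
[CO2*] = α₀ × DIC = 0.006042 × 2.29 = 0.0138 mmol/kg = 13.8 μmol/kg

[CO2*] = 13.8 μmol/kg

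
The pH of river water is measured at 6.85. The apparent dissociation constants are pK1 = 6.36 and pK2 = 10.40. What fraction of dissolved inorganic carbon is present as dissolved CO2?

α₀ = 0.244

α₀ = 1 / (1 + K1/[H⁺] + K1K2/[H⁺]²) = 1 / (1 + 10^+0.49 + 10^-3.06)
   = 1 / (1 + 3.0903 + 0.00087096) = 1/4.0912 = 0.2444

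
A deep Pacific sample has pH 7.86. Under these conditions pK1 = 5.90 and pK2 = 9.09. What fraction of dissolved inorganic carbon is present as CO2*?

α₀ = 0.0102

α₀ = 1 / (1 + K1/[H⁺] + K1K2/[H⁺]²) = 1 / (1 + 10^+1.96 + 10^+0.73)
   = 1 / (1 + 91.201 + 5.3703) = 1/97.571 = 0.01025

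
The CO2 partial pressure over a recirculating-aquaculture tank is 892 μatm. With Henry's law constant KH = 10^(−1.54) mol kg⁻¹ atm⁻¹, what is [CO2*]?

KH = 10^(−1.54) = 2.884×10^-2 mol kg⁻¹ atm⁻¹
[CO2*] = KH · pCO2 = 2.884×10^-2 × 892×10^-6 atm = 2.57×10^-5 mol/kg

[CO2*] = 25.7 μmol/kg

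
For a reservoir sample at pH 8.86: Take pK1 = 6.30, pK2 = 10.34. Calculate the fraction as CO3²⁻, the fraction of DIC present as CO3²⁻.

α₂ = 1 / (1 + [H⁺]/K2 + [H⁺]²/(K1K2)) = 1 / (1 + 10^+1.48 + 10^-1.08)
   = 1 / (1 + 30.200 + 0.083176) = 1/31.283 = 0.03197

α₂ = 0.0320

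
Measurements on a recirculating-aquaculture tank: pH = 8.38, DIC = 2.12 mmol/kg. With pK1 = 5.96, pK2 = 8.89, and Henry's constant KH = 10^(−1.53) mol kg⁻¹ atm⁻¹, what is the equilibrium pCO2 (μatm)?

pCO2 = 208 μatm

α₀ = 1 / (1 + K1/[H⁺] + K1K2/[H⁺]²) = 1 / (1 + 10^+2.42 + 10^+1.91)
   = 1 / (1 + 263.03 + 81.283) = 1/345.31 = 0.002896
[CO2*] = α₀ × DIC = 0.002896 × 2.12 = 0.006139 mmol/kg = 6.139 μmol/kg
pCO2 = [CO2*]/KH = 6.139×10^-6 / 2.951×10^-2 = 208 μatm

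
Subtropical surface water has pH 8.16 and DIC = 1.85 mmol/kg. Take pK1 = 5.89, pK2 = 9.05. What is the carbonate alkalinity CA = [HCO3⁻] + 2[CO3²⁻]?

CA = [HCO3⁻] + 2[CO3²⁻] = (α₁ + 2α₂)·DIC
At pH 8.16: [H⁺]/K1 = 10^-2.27 = 0.0053703, K2/[H⁺] = 10^-0.89 = 0.12882
α₁ = 1/(1 + 0.0053703 + 0.12882) = 1/1.1342 = 0.8817; α₂ = α₁·K2/[H⁺] = 0.1136
α₁ + 2α₂ = 1.1088
CA = 1.1088 × 1.85 = 2.05 mmol/kg

CA = 2.05 mmol/kg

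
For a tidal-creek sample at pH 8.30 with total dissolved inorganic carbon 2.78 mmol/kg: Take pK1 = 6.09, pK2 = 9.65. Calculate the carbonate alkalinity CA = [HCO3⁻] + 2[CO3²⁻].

CA = 2.88 mmol/kg

CA = [HCO3⁻] + 2[CO3²⁻] = (α₁ + 2α₂)·DIC
At pH 8.30: [H⁺]/K1 = 10^-2.21 = 0.0061660, K2/[H⁺] = 10^-1.35 = 0.044668
α₁ = 1/(1 + 0.0061660 + 0.044668) = 1/1.0508 = 0.9516; α₂ = α₁·K2/[H⁺] = 0.04251
α₁ + 2α₂ = 1.0366
CA = 1.0366 × 2.78 = 2.88 mmol/kg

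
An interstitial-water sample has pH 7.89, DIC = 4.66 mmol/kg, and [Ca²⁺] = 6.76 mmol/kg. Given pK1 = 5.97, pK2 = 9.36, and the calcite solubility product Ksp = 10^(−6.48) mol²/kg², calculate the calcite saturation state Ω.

Ω = 3.08

α₂ = 1 / (1 + [H⁺]/K2 + [H⁺]²/(K1K2)) = 1 / (1 + 10^+1.47 + 10^-0.45)
   = 1 / (1 + 29.512 + 0.35481) = 1/30.867 = 0.03240
[CO3²⁻] = α₂ × DIC = 0.03240 × 4.66 = 0.1510 mmol/kg
Ksp = 10^(−6.48) = 3.311×10^-7
Ω = [Ca²⁺][CO3²⁻]/Ksp = (6.76×10^-3)(1.510×10^-4) / 3.311×10^-7 = 3.08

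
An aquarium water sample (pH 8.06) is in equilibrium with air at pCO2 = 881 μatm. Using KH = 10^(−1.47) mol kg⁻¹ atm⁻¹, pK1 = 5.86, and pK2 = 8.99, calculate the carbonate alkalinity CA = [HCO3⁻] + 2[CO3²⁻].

[CO2*] = KH · pCO2 = 10^(−1.47) × 881×10^-6 = 2.985×10^-5 mol/kg
α₀ = 1/(1 + K1/[H⁺] + K1K2/[H⁺]²) = 1/(1 + 10^+2.20 + 10^+1.27) = 0.005615
DIC = [CO2*]/α₀ = 2.985×10^-5 / 0.005615 = 5.317 mmol/kg
CA = (α₁ + 2α₂)·DIC = (0.8898 + 2×0.1045) × 5.317 = 5.84 mmol/kg

CA = 5.84 mmol/kg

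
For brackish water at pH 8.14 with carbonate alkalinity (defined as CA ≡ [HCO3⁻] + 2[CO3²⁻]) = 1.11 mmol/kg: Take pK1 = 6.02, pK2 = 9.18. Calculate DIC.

DIC = 1.03 mmol/kg

CA = [HCO3⁻] + 2[CO3²⁻] = (α₁ + 2α₂)·DIC
At pH 8.14: [H⁺]/K1 = 10^-2.12 = 0.0075858, K2/[H⁺] = 10^-1.04 = 0.091201
α₁ = 1/(1 + 0.0075858 + 0.091201) = 1/1.0988 = 0.9101; α₂ = α₁·K2/[H⁺] = 0.08300
α₁ + 2α₂ = 1.0761
DIC = CA / (α₁ + 2α₂) = 1.11 / 1.0761 = 1.03 mmol/kg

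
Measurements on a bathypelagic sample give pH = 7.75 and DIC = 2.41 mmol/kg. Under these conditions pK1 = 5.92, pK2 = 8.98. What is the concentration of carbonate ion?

[CO3²⁻] = 0.132 mmol/kg

α₂ = 1 / (1 + [H⁺]/K2 + [H⁺]²/(K1K2)) = 1 / (1 + 10^+1.23 + 10^-0.60)
   = 1 / (1 + 16.982 + 0.25119) = 1/18.234 = 0.05484
[CO3²⁻] = α₂ × DIC = 0.05484 × 2.41 = 0.132 mmol/kg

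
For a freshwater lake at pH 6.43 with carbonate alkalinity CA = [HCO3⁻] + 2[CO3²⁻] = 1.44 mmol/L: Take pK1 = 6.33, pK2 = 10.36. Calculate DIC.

DIC = 2.58 mmol/L

CA = [HCO3⁻] + 2[CO3²⁻] = (α₁ + 2α₂)·DIC
At pH 6.43: [H⁺]/K1 = 10^-0.10 = 0.79433, K2/[H⁺] = 10^-3.93 = 0.00011749
α₁ = 1/(1 + 0.79433 + 0.00011749) = 1/1.7944 = 0.5573; α₂ = α₁·K2/[H⁺] = 6.547×10^-5
α₁ + 2α₂ = 0.5574
DIC = CA / (α₁ + 2α₂) = 1.44 / 0.5574 = 2.58 mmol/L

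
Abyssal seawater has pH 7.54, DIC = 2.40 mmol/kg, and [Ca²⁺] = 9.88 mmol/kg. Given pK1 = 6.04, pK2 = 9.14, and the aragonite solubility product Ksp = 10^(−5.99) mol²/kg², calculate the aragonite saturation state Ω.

α₂ = 1 / (1 + [H⁺]/K2 + [H⁺]²/(K1K2)) = 1 / (1 + 10^+1.60 + 10^+0.10)
   = 1 / (1 + 39.811 + 1.2589) = 1/42.070 = 0.02377
[CO3²⁻] = α₂ × DIC = 0.02377 × 2.40 = 0.05705 mmol/kg
Ksp = 10^(−5.99) = 1.023×10^-6
Ω = [Ca²⁺][CO3²⁻]/Ksp = (9.88×10^-3)(5.705×10^-5) / 1.023×10^-6 = 0.551

Ω = 0.551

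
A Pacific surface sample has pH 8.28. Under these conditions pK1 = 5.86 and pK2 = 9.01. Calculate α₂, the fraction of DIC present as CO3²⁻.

α₂ = 1 / (1 + [H⁺]/K2 + [H⁺]²/(K1K2)) = 1 / (1 + 10^+0.73 + 10^-1.69)
   = 1 / (1 + 5.3703 + 0.020417) = 1/6.3907 = 0.1565

α₂ = 0.156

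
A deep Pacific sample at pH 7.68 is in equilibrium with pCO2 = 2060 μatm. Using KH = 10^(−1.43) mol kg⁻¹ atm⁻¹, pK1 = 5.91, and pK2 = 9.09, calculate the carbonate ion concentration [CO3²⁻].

[CO2*] = KH · pCO2 = 10^(−1.43) × 2060×10^-6 = 7.654×10^-5 mol/kg
α₀ = 1/(1 + K1/[H⁺] + K1K2/[H⁺]²) = 1/(1 + 10^+1.77 + 10^+0.36) = 0.01608
DIC = [CO2*]/α₀ = 7.654×10^-5 / 0.01608 = 4.759 mmol/kg
[CO3²⁻] = α₂·DIC; α₂ = 0.03685, so [CO3²⁻] = 0.03685 × 4.759 = 0.175 mmol/kg

[CO3²⁻] = 0.175 mmol/kg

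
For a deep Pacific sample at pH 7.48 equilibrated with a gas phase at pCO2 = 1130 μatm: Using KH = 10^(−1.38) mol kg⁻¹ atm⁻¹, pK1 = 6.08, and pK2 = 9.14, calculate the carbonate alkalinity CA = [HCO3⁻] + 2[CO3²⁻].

[CO2*] = KH · pCO2 = 10^(−1.38) × 1130×10^-6 = 4.711×10^-5 mol/kg
α₀ = 1/(1 + K1/[H⁺] + K1K2/[H⁺]²) = 1/(1 + 10^+1.40 + 10^-0.26) = 0.03750
DIC = [CO2*]/α₀ = 4.711×10^-5 / 0.03750 = 1.256 mmol/kg
CA = (α₁ + 2α₂)·DIC = (0.9419 + 2×0.02061) × 1.256 = 1.24 mmol/kg

CA = 1.24 mmol/kg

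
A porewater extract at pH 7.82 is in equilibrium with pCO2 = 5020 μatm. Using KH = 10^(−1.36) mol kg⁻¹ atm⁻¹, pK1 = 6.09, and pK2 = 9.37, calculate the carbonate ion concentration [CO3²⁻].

[CO2*] = KH · pCO2 = 10^(−1.36) × 5020×10^-6 = 2.191×10^-4 mol/kg
α₀ = 1/(1 + K1/[H⁺] + K1K2/[H⁺]²) = 1/(1 + 10^+1.73 + 10^+0.18) = 0.01779
DIC = [CO2*]/α₀ = 2.191×10^-4 / 0.01779 = 12.32 mmol/kg
[CO3²⁻] = α₂·DIC; α₂ = 0.02692, so [CO3²⁻] = 0.02692 × 12.32 = 0.332 mmol/kg

[CO3²⁻] = 0.332 mmol/kg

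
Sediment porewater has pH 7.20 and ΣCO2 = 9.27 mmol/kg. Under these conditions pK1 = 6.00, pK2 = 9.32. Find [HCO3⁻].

α₁ = 1 / (1 + [H⁺]/K1 + K2/[H⁺]) = 1 / (1 + 10^-1.20 + 10^-2.12)
   = 1 / (1 + 0.063096 + 0.0075858) = 1/1.0707 = 0.9340
[HCO3⁻] = α₁ × DIC = 0.9340 × 9.27 = 8.66 mmol/kg

[HCO3⁻] = 8.66 mmol/kg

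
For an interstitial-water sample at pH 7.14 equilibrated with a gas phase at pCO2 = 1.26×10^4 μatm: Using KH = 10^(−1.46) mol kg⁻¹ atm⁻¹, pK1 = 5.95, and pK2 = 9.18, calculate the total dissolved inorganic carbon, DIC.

[CO2*] = KH · pCO2 = 10^(−1.46) × 1.26×10^4×10^-6 = 4.369×10^-4 mol/kg
α₀ = 1/(1 + K1/[H⁺] + K1K2/[H⁺]²) = 1/(1 + 10^+1.19 + 10^-0.85) = 0.06013
DIC = [CO2*]/α₀ = 4.369×10^-4 / 0.06013 = 7.27 mmol/kg

DIC = 7.27 mmol/kg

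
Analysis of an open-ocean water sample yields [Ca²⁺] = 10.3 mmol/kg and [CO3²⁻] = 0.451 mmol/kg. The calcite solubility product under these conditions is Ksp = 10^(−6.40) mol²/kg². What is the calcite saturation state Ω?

Ksp = 10^(−6.40) = 3.981×10^-7
Ω = [Ca²⁺][CO3²⁻]/Ksp = (10.3×10^-3)(0.451×10^-3) / 3.981×10^-7 = 11.7

Ω = 11.7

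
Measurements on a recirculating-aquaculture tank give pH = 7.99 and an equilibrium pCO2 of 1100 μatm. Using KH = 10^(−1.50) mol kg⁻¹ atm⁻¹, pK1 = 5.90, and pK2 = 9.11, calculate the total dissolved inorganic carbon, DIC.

DIC = 4.64 mmol/kg

[CO2*] = KH · pCO2 = 10^(−1.50) × 1100×10^-6 = 3.479×10^-5 mol/kg
α₀ = 1/(1 + K1/[H⁺] + K1K2/[H⁺]²) = 1/(1 + 10^+2.09 + 10^+0.97) = 0.007499
DIC = [CO2*]/α₀ = 3.479×10^-5 / 0.007499 = 4.64 mmol/kg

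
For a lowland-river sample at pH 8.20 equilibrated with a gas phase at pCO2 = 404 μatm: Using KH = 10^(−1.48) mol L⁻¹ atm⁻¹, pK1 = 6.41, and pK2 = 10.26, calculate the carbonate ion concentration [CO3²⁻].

[CO3²⁻] = 7.18 μmol/L

[CO2*] = KH · pCO2 = 10^(−1.48) × 404×10^-6 = 1.338×10^-5 mol/L
α₀ = 1/(1 + K1/[H⁺] + K1K2/[H⁺]²) = 1/(1 + 10^+1.79 + 10^-0.27) = 0.01582
DIC = [CO2*]/α₀ = 1.338×10^-5 / 0.01582 = 0.8454 mmol/L
[CO3²⁻] = α₂·DIC; α₂ = 0.008498, so [CO3²⁻] = 0.008498 × 0.8454 = 0.00718 mmol/L = 7.18 μmol/L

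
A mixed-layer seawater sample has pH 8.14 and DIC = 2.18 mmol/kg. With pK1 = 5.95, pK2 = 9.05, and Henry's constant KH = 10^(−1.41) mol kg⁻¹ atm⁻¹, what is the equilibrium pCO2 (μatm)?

α₀ = 1 / (1 + K1/[H⁺] + K1K2/[H⁺]²) = 1 / (1 + 10^+2.19 + 10^+1.28)
   = 1 / (1 + 154.88 + 19.055) = 1/174.94 = 0.005716
[CO2*] = α₀ × DIC = 0.005716 × 2.18 = 0.01246 mmol/kg = 12.46 μmol/kg
pCO2 = [CO2*]/KH = 1.246×10^-5 / 3.890×10^-2 = 320 μatm

pCO2 = 320 μatm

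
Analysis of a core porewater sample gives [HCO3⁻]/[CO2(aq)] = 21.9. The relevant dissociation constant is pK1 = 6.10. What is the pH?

From K1 = [H⁺][HCO3⁻]/[CO2(aq)]:  pH = pK1 + log₁₀([HCO3⁻]/[CO2(aq)])
log₁₀(21.9) = +1.340
pH = 6.10 + (+1.340) = 7.44

pH = 7.44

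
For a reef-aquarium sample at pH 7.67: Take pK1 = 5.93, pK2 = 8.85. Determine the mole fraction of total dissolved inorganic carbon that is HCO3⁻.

α₁ = 0.922

α₁ = 1 / (1 + [H⁺]/K1 + K2/[H⁺]) = 1 / (1 + 10^-1.74 + 10^-1.18)
   = 1 / (1 + 0.018197 + 0.066069) = 1/1.0843 = 0.9223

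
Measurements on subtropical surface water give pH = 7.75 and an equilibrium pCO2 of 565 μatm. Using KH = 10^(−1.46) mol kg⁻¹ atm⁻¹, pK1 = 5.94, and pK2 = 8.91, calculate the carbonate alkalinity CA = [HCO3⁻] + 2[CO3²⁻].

CA = 1.44 mmol/kg

[CO2*] = KH · pCO2 = 10^(−1.46) × 565×10^-6 = 1.959×10^-5 mol/kg
α₀ = 1/(1 + K1/[H⁺] + K1K2/[H⁺]²) = 1/(1 + 10^+1.81 + 10^+0.65) = 0.01428
DIC = [CO2*]/α₀ = 1.959×10^-5 / 0.01428 = 1.372 mmol/kg
CA = (α₁ + 2α₂)·DIC = (0.9219 + 2×0.06378) × 1.372 = 1.44 mmol/kg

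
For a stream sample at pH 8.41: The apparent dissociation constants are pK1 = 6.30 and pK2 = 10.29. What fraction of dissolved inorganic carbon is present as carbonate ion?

α₂ = 0.0129

α₂ = 1 / (1 + [H⁺]/K2 + [H⁺]²/(K1K2)) = 1 / (1 + 10^+1.88 + 10^-0.23)
   = 1 / (1 + 75.858 + 0.58884) = 1/77.447 = 0.01291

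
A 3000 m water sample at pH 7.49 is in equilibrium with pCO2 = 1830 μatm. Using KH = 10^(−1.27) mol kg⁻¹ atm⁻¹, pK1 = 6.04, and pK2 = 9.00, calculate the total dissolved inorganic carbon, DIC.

[CO2*] = KH · pCO2 = 10^(−1.27) × 1830×10^-6 = 9.828×10^-5 mol/kg
α₀ = 1/(1 + K1/[H⁺] + K1K2/[H⁺]²) = 1/(1 + 10^+1.45 + 10^-0.06) = 0.03327
DIC = [CO2*]/α₀ = 9.828×10^-5 / 0.03327 = 2.95 mmol/kg

DIC = 2.95 mmol/kg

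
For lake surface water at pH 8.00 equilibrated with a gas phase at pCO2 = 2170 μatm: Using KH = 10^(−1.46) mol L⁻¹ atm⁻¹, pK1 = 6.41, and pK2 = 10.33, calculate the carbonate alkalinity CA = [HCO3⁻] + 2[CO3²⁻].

[CO2*] = KH · pCO2 = 10^(−1.46) × 2170×10^-6 = 7.524×10^-5 mol/L
α₀ = 1/(1 + K1/[H⁺] + K1K2/[H⁺]²) = 1/(1 + 10^+1.59 + 10^-0.74) = 0.02495
DIC = [CO2*]/α₀ = 7.524×10^-5 / 0.02495 = 3.016 mmol/L
CA = (α₁ + 2α₂)·DIC = (0.9705 + 2×0.004539) × 3.016 = 2.95 mmol/L

CA = 2.95 mmol/L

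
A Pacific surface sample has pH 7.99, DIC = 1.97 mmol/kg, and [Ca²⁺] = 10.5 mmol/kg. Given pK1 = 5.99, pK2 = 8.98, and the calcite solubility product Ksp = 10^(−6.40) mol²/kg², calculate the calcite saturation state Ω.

α₂ = 1 / (1 + [H⁺]/K2 + [H⁺]²/(K1K2)) = 1 / (1 + 10^+0.99 + 10^-1.01)
   = 1 / (1 + 9.7724 + 0.097724) = 1/10.870 = 0.09200
[CO3²⁻] = α₂ × DIC = 0.09200 × 1.97 = 0.1812 mmol/kg
Ksp = 10^(−6.40) = 3.981×10^-7
Ω = [Ca²⁺][CO3²⁻]/Ksp = (10.5×10^-3)(1.812×10^-4) / 3.981×10^-7 = 4.78

Ω = 4.78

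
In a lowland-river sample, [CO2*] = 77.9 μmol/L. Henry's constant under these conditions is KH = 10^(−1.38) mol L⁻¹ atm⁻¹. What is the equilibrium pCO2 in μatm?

pCO2 = 1870 μatm

KH = 10^(−1.38) = 4.169×10^-2 mol L⁻¹ atm⁻¹
pCO2 = [CO2*]/KH = 77.9×10^-6 / 4.169×10^-2 = 1.87×10^-3 atm = 1870 μatm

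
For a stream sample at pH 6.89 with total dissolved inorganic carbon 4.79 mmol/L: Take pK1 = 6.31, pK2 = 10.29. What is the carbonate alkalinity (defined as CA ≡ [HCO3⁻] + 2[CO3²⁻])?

CA = 3.79 mmol/L

CA = [HCO3⁻] + 2[CO3²⁻] = (α₁ + 2α₂)·DIC
At pH 6.89: [H⁺]/K1 = 10^-0.58 = 0.26303, K2/[H⁺] = 10^-3.40 = 0.00039811
α₁ = 1/(1 + 0.26303 + 0.00039811) = 1/1.2634 = 0.7915; α₂ = α₁·K2/[H⁺] = 0.0003151
α₁ + 2α₂ = 0.7921
CA = 0.7921 × 4.79 = 3.79 mmol/L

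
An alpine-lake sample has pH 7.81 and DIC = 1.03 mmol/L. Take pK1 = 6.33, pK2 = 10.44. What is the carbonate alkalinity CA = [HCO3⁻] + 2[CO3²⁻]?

CA = 0.999 mmol/L

CA = [HCO3⁻] + 2[CO3²⁻] = (α₁ + 2α₂)·DIC
At pH 7.81: [H⁺]/K1 = 10^-1.48 = 0.033113, K2/[H⁺] = 10^-2.63 = 0.0023442
α₁ = 1/(1 + 0.033113 + 0.0023442) = 1/1.0355 = 0.9658; α₂ = α₁·K2/[H⁺] = 0.002264
α₁ + 2α₂ = 0.9703
CA = 0.9703 × 1.03 = 0.999 mmol/L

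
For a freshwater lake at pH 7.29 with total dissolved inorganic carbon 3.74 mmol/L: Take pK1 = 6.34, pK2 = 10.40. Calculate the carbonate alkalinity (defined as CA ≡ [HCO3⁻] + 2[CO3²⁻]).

CA = 3.37 mmol/L

CA = [HCO3⁻] + 2[CO3²⁻] = (α₁ + 2α₂)·DIC
At pH 7.29: [H⁺]/K1 = 10^-0.95 = 0.11220, K2/[H⁺] = 10^-3.11 = 0.00077625
α₁ = 1/(1 + 0.11220 + 0.00077625) = 1/1.1130 = 0.8985; α₂ = α₁·K2/[H⁺] = 0.0006975
α₁ + 2α₂ = 0.8999
CA = 0.8999 × 3.74 = 3.37 mmol/L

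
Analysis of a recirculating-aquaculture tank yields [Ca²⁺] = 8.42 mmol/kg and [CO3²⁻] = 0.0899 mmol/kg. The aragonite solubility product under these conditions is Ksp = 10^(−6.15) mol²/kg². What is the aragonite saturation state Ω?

Ω = 1.07

Ksp = 10^(−6.15) = 7.079×10^-7
Ω = [Ca²⁺][CO3²⁻]/Ksp = (8.42×10^-3)(0.0899×10^-3) / 7.079×10^-7 = 1.07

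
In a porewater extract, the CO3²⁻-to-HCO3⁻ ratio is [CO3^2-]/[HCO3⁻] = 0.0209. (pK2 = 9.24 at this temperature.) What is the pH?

pH = 7.56

From K2 = [H⁺][CO3^2-]/[HCO3⁻]:  pH = pK2 + log₁₀([CO3^2-]/[HCO3⁻])
log₁₀(0.0209) = -1.680
pH = 9.24 + (-1.680) = 7.56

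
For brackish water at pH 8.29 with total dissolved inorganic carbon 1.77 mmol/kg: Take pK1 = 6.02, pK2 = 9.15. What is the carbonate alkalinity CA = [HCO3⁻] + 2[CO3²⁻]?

CA = 1.98 mmol/kg

CA = [HCO3⁻] + 2[CO3²⁻] = (α₁ + 2α₂)·DIC
At pH 8.29: [H⁺]/K1 = 10^-2.27 = 0.0053703, K2/[H⁺] = 10^-0.86 = 0.13804
α₁ = 1/(1 + 0.0053703 + 0.13804) = 1/1.1434 = 0.8746; α₂ = α₁·K2/[H⁺] = 0.1207
α₁ + 2α₂ = 1.1160
CA = 1.1160 × 1.77 = 1.98 mmol/kg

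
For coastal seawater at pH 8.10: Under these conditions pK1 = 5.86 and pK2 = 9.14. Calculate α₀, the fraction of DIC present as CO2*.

α₀ = 0.00525

α₀ = 1 / (1 + K1/[H⁺] + K1K2/[H⁺]²) = 1 / (1 + 10^+2.24 + 10^+1.20)
   = 1 / (1 + 173.78 + 15.849) = 1/190.63 = 0.005246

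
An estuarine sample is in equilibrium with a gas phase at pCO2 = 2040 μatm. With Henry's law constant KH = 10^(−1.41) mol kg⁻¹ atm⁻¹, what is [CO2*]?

[CO2*] = 79.4 μmol/kg

KH = 10^(−1.41) = 3.890×10^-2 mol kg⁻¹ atm⁻¹
[CO2*] = KH · pCO2 = 3.890×10^-2 × 2040×10^-6 atm = 7.94×10^-5 mol/kg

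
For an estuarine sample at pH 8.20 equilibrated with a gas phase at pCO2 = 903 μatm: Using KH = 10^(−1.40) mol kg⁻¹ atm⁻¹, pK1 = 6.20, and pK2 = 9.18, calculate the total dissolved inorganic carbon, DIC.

DIC = 4.01 mmol/kg

[CO2*] = KH · pCO2 = 10^(−1.40) × 903×10^-6 = 3.595×10^-5 mol/kg
α₀ = 1/(1 + K1/[H⁺] + K1K2/[H⁺]²) = 1/(1 + 10^+2.00 + 10^+1.02) = 0.008971
DIC = [CO2*]/α₀ = 3.595×10^-5 / 0.008971 = 4.01 mmol/kg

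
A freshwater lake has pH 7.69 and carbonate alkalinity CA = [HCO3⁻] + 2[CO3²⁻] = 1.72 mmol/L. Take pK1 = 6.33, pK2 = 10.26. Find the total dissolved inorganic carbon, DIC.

CA = [HCO3⁻] + 2[CO3²⁻] = (α₁ + 2α₂)·DIC
At pH 7.69: [H⁺]/K1 = 10^-1.36 = 0.043652, K2/[H⁺] = 10^-2.57 = 0.0026915
α₁ = 1/(1 + 0.043652 + 0.0026915) = 1/1.0463 = 0.9557; α₂ = α₁·K2/[H⁺] = 0.002572
α₁ + 2α₂ = 0.9609
DIC = CA / (α₁ + 2α₂) = 1.72 / 0.9609 = 1.79 mmol/L

DIC = 1.79 mmol/L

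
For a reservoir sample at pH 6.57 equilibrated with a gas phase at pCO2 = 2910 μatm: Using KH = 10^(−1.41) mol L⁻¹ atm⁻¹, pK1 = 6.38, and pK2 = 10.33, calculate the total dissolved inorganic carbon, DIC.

[CO2*] = KH · pCO2 = 10^(−1.41) × 2910×10^-6 = 1.132×10^-4 mol/L
α₀ = 1/(1 + K1/[H⁺] + K1K2/[H⁺]²) = 1/(1 + 10^+0.19 + 10^-3.57) = 0.3923
DIC = [CO2*]/α₀ = 1.132×10^-4 / 0.3923 = 0.289 mmol/L

DIC = 0.289 mmol/L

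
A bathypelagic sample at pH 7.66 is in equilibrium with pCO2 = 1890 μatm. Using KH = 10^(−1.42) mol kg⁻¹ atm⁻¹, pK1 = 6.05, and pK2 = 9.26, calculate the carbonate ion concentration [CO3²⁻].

[CO3²⁻] = 0.0735 mmol/kg

[CO2*] = KH · pCO2 = 10^(−1.42) × 1890×10^-6 = 7.186×10^-5 mol/kg
α₀ = 1/(1 + K1/[H⁺] + K1K2/[H⁺]²) = 1/(1 + 10^+1.61 + 10^+0.01) = 0.02339
DIC = [CO2*]/α₀ = 7.186×10^-5 / 0.02339 = 3.073 mmol/kg
[CO3²⁻] = α₂·DIC; α₂ = 0.02393, so [CO3²⁻] = 0.02393 × 3.073 = 0.0735 mmol/kg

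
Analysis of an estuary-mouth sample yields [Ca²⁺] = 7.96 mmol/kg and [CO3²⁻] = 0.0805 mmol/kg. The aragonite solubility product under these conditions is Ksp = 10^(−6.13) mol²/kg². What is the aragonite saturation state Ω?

Ω = 0.864

Ksp = 10^(−6.13) = 7.413×10^-7
Ω = [Ca²⁺][CO3²⁻]/Ksp = (7.96×10^-3)(0.0805×10^-3) / 7.413×10^-7 = 0.864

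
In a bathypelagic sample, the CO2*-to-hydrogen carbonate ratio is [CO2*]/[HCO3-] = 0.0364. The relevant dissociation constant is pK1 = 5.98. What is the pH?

From K1 = [H⁺][HCO3-]/[CO2*]:  pH = pK1 − log₁₀([CO2*]/[HCO3-])
log₁₀(0.0364) = -1.439
pH = 5.98 − (-1.439) = 7.42

pH = 7.42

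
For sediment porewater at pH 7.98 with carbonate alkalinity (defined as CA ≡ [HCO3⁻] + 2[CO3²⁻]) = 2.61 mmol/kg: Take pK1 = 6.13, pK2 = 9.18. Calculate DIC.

CA = [HCO3⁻] + 2[CO3²⁻] = (α₁ + 2α₂)·DIC
At pH 7.98: [H⁺]/K1 = 10^-1.85 = 0.014125, K2/[H⁺] = 10^-1.20 = 0.063096
α₁ = 1/(1 + 0.014125 + 0.063096) = 1/1.0772 = 0.9283; α₂ = α₁·K2/[H⁺] = 0.05857
α₁ + 2α₂ = 1.0455
DIC = CA / (α₁ + 2α₂) = 2.61 / 1.0455 = 2.50 mmol/kg

DIC = 2.50 mmol/kg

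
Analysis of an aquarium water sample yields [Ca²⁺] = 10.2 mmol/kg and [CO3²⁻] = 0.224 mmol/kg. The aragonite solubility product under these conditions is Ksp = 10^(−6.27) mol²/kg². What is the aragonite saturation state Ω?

Ksp = 10^(−6.27) = 5.370×10^-7
Ω = [Ca²⁺][CO3²⁻]/Ksp = (10.2×10^-3)(0.224×10^-3) / 5.370×10^-7 = 4.25

Ω = 4.25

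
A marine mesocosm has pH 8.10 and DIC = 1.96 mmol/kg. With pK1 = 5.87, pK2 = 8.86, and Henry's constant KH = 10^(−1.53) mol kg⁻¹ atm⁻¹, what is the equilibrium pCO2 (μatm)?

pCO2 = 332 μatm

α₀ = 1 / (1 + K1/[H⁺] + K1K2/[H⁺]²) = 1 / (1 + 10^+2.23 + 10^+1.47)
   = 1 / (1 + 169.82 + 29.512) = 1/200.34 = 0.004992
[CO2*] = α₀ × DIC = 0.004992 × 1.96 = 0.009784 mmol/kg = 9.784 μmol/kg
pCO2 = [CO2*]/KH = 9.784×10^-6 / 2.951×10^-2 = 332 μatm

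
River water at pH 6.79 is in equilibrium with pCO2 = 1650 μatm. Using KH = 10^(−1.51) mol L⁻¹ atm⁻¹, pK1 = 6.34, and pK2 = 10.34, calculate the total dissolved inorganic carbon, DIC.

[CO2*] = KH · pCO2 = 10^(−1.51) × 1650×10^-6 = 5.099×10^-5 mol/L
α₀ = 1/(1 + K1/[H⁺] + K1K2/[H⁺]²) = 1/(1 + 10^+0.45 + 10^-3.10) = 0.2618
DIC = [CO2*]/α₀ = 5.099×10^-5 / 0.2618 = 0.195 mmol/L

DIC = 0.195 mmol/L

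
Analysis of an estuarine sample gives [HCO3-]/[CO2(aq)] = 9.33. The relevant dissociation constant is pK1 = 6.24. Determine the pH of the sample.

From K1 = [H⁺][HCO3-]/[CO2(aq)]:  pH = pK1 + log₁₀([HCO3-]/[CO2(aq)])
log₁₀(9.33) = +0.970
pH = 6.24 + (+0.970) = 7.21

pH = 7.21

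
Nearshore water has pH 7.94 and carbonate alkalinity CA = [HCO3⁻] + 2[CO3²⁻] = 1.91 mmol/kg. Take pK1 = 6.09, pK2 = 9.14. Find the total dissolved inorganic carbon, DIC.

DIC = 1.83 mmol/kg

CA = [HCO3⁻] + 2[CO3²⁻] = (α₁ + 2α₂)·DIC
At pH 7.94: [H⁺]/K1 = 10^-1.85 = 0.014125, K2/[H⁺] = 10^-1.20 = 0.063096
α₁ = 1/(1 + 0.014125 + 0.063096) = 1/1.0772 = 0.9283; α₂ = α₁·K2/[H⁺] = 0.05857
α₁ + 2α₂ = 1.0455
DIC = CA / (α₁ + 2α₂) = 1.91 / 1.0455 = 1.83 mmol/kg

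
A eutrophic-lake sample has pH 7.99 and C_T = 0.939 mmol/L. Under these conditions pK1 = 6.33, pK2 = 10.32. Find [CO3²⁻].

α₂ = 1 / (1 + [H⁺]/K2 + [H⁺]²/(K1K2)) = 1 / (1 + 10^+2.33 + 10^+0.67)
   = 1 / (1 + 213.80 + 4.6774) = 1/219.47 = 0.004556
[CO3²⁻] = α₂ × DIC = 0.004556 × 0.939 = 0.00428 mmol/L = 4.28 μmol/L

[CO3²⁻] = 4.28 μmol/L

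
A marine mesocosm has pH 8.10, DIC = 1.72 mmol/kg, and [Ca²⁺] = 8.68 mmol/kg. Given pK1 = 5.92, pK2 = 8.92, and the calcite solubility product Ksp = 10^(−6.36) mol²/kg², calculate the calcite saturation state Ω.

α₂ = 1 / (1 + [H⁺]/K2 + [H⁺]²/(K1K2)) = 1 / (1 + 10^+0.82 + 10^-1.36)
   = 1 / (1 + 6.6069 + 0.043652) = 1/7.6506 = 0.1307
[CO3²⁻] = α₂ × DIC = 0.1307 × 1.72 = 0.2248 mmol/kg
Ksp = 10^(−6.36) = 4.365×10^-7
Ω = [Ca²⁺][CO3²⁻]/Ksp = (8.68×10^-3)(2.248×10^-4) / 4.365×10^-7 = 4.47

Ω = 4.47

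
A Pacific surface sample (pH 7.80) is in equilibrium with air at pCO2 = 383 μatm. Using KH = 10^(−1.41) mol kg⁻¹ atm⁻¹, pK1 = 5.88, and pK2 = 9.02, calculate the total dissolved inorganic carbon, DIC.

[CO2*] = KH · pCO2 = 10^(−1.41) × 383×10^-6 = 1.490×10^-5 mol/kg
α₀ = 1/(1 + K1/[H⁺] + K1K2/[H⁺]²) = 1/(1 + 10^+1.92 + 10^+0.70) = 0.01121
DIC = [CO2*]/α₀ = 1.490×10^-5 / 0.01121 = 1.33 mmol/kg

DIC = 1.33 mmol/kg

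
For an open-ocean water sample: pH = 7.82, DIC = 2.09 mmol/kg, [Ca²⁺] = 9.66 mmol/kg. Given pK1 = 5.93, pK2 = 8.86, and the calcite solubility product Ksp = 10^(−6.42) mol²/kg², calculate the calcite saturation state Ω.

α₂ = 1 / (1 + [H⁺]/K2 + [H⁺]²/(K1K2)) = 1 / (1 + 10^+1.04 + 10^-0.85)
   = 1 / (1 + 10.965 + 0.14125) = 1/12.106 = 0.08260
[CO3²⁻] = α₂ × DIC = 0.08260 × 2.09 = 0.1726 mmol/kg
Ksp = 10^(−6.42) = 3.802×10^-7
Ω = [Ca²⁺][CO3²⁻]/Ksp = (9.66×10^-3)(1.726×10^-4) / 3.802×10^-7 = 4.39

Ω = 4.39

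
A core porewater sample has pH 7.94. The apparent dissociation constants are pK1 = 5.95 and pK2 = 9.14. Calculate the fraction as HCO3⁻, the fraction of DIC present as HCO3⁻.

α₁ = 1 / (1 + [H⁺]/K1 + K2/[H⁺]) = 1 / (1 + 10^-1.99 + 10^-1.20)
   = 1 / (1 + 0.010233 + 0.063096) = 1/1.0733 = 0.9317

α₁ = 0.932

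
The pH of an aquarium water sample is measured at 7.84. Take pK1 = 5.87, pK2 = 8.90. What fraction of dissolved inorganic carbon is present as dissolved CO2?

α₀ = 1 / (1 + K1/[H⁺] + K1K2/[H⁺]²) = 1 / (1 + 10^+1.97 + 10^+0.91)
   = 1 / (1 + 93.325 + 8.1283) = 1/102.45 = 0.009761

α₀ = 0.00976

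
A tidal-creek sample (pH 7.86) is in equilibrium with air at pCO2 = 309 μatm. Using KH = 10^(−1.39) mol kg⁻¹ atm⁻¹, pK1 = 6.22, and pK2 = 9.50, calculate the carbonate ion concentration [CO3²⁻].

[CO2*] = KH · pCO2 = 10^(−1.39) × 309×10^-6 = 1.259×10^-5 mol/kg
α₀ = 1/(1 + K1/[H⁺] + K1K2/[H⁺]²) = 1/(1 + 10^+1.64 + 10^+0.00) = 0.02191
DIC = [CO2*]/α₀ = 1.259×10^-5 / 0.02191 = 0.5747 mmol/kg
[CO3²⁻] = α₂·DIC; α₂ = 0.02191, so [CO3²⁻] = 0.02191 × 0.5747 = 0.0126 mmol/kg = 12.6 μmol/kg

[CO3²⁻] = 12.6 μmol/kg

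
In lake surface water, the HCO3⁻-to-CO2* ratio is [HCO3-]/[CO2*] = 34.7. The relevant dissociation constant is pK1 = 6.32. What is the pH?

From K1 = [H⁺][HCO3-]/[CO2*]:  pH = pK1 + log₁₀([HCO3-]/[CO2*])
log₁₀(34.7) = +1.540
pH = 6.32 + (+1.540) = 7.86

pH = 7.86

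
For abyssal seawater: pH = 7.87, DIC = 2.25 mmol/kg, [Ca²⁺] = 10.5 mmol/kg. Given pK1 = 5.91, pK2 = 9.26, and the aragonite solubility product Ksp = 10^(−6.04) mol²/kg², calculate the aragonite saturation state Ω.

Ω = 1.00

α₂ = 1 / (1 + [H⁺]/K2 + [H⁺]²/(K1K2)) = 1 / (1 + 10^+1.39 + 10^-0.57)
   = 1 / (1 + 24.547 + 0.26915) = 1/25.816 = 0.03874
[CO3²⁻] = α₂ × DIC = 0.03874 × 2.25 = 0.08715 mmol/kg
Ksp = 10^(−6.04) = 9.120×10^-7
Ω = [Ca²⁺][CO3²⁻]/Ksp = (10.5×10^-3)(8.715×10^-5) / 9.120×10^-7 = 1.00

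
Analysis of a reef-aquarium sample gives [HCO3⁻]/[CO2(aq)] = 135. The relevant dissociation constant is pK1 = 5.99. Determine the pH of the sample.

From K1 = [H⁺][HCO3⁻]/[CO2(aq)]:  pH = pK1 + log₁₀([HCO3⁻]/[CO2(aq)])
log₁₀(135) = +2.130
pH = 5.99 + (+2.130) = 8.12

pH = 8.12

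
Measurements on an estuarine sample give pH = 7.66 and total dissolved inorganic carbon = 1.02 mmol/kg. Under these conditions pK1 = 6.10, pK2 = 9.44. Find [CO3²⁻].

[CO3²⁻] = 16.2 μmol/kg

α₂ = 1 / (1 + [H⁺]/K2 + [H⁺]²/(K1K2)) = 1 / (1 + 10^+1.78 + 10^+0.22)
   = 1 / (1 + 60.256 + 1.6596) = 1/62.916 = 0.01589
[CO3²⁻] = α₂ × DIC = 0.01589 × 1.02 = 0.0162 mmol/kg = 16.2 μmol/kg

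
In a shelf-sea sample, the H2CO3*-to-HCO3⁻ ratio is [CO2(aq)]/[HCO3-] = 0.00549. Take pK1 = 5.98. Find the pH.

pH = 8.24

From K1 = [H⁺][HCO3-]/[CO2(aq)]:  pH = pK1 − log₁₀([CO2(aq)]/[HCO3-])
log₁₀(0.00549) = -2.260
pH = 5.98 − (-2.260) = 8.24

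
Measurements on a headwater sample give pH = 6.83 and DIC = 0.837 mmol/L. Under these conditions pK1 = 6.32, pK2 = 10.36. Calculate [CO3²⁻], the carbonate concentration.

α₂ = 1 / (1 + [H⁺]/K2 + [H⁺]²/(K1K2)) = 1 / (1 + 10^+3.53 + 10^+3.02)
   = 1 / (1 + 3388.4 + 1047.1) = 1/4436.6 = 0.0002254
[CO3²⁻] = α₂ × DIC = 0.0002254 × 0.837 = 0.000189 mmol/L = 0.189 μmol/L

[CO3²⁻] = 0.189 μmol/L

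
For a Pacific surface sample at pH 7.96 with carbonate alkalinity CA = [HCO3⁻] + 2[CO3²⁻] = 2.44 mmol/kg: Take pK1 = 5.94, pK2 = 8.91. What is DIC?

CA = [HCO3⁻] + 2[CO3²⁻] = (α₁ + 2α₂)·DIC
At pH 7.96: [H⁺]/K1 = 10^-2.02 = 0.0095499, K2/[H⁺] = 10^-0.95 = 0.11220
α₁ = 1/(1 + 0.0095499 + 0.11220) = 1/1.1218 = 0.8915; α₂ = α₁·K2/[H⁺] = 0.1000
α₁ + 2α₂ = 1.0915
DIC = CA / (α₁ + 2α₂) = 2.44 / 1.0915 = 2.24 mmol/kg

DIC = 2.24 mmol/kg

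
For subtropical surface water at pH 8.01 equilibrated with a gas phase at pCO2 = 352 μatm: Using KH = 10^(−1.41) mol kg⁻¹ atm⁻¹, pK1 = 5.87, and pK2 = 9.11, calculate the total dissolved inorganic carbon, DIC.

DIC = 2.05 mmol/kg

[CO2*] = KH · pCO2 = 10^(−1.41) × 352×10^-6 = 1.369×10^-5 mol/kg
α₀ = 1/(1 + K1/[H⁺] + K1K2/[H⁺]²) = 1/(1 + 10^+2.14 + 10^+1.04) = 0.006667
DIC = [CO2*]/α₀ = 1.369×10^-5 / 0.006667 = 2.05 mmol/kg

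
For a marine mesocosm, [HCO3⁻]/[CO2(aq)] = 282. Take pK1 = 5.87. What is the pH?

From K1 = [H⁺][HCO3⁻]/[CO2(aq)]:  pH = pK1 + log₁₀([HCO3⁻]/[CO2(aq)])
log₁₀(282) = +2.450
pH = 5.87 + (+2.450) = 8.32

pH = 8.32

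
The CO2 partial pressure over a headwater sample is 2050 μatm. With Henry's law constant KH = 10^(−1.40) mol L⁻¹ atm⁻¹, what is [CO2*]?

[CO2*] = 81.6 μmol/L

KH = 10^(−1.40) = 3.981×10^-2 mol L⁻¹ atm⁻¹
[CO2*] = KH · pCO2 = 3.981×10^-2 × 2050×10^-6 atm = 8.16×10^-5 mol/L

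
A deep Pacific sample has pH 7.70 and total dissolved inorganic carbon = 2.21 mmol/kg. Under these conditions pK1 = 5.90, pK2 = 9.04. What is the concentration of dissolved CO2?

[CO2*] = 0.0330 mmol/kg

α₀ = 1 / (1 + K1/[H⁺] + K1K2/[H⁺]²) = 1 / (1 + 10^+1.80 + 10^+0.46)
   = 1 / (1 + 63.096 + 2.8840) = 1/66.980 = 0.01493
[CO2*] = α₀ × DIC = 0.01493 × 2.21 = 0.0330 mmol/kg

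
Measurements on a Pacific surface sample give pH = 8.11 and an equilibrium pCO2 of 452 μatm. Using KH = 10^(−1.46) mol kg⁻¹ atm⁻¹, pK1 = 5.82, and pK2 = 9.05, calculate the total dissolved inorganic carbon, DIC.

DIC = 3.42 mmol/kg

[CO2*] = KH · pCO2 = 10^(−1.46) × 452×10^-6 = 1.567×10^-5 mol/kg
α₀ = 1/(1 + K1/[H⁺] + K1K2/[H⁺]²) = 1/(1 + 10^+2.29 + 10^+1.35) = 0.004579
DIC = [CO2*]/α₀ = 1.567×10^-5 / 0.004579 = 3.42 mmol/kg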